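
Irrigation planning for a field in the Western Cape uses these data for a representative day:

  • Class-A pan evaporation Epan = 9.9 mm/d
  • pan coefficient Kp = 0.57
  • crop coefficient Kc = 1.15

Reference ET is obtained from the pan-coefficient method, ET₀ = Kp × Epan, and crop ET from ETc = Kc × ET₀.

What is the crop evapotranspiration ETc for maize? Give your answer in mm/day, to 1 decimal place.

6.5 mm/day

ET₀ = 0.57 × 9.9 = 5.6430 mm/d
ETc = Kc × ET₀ = 1.15 × 5.6430 = 6.4895 mm/d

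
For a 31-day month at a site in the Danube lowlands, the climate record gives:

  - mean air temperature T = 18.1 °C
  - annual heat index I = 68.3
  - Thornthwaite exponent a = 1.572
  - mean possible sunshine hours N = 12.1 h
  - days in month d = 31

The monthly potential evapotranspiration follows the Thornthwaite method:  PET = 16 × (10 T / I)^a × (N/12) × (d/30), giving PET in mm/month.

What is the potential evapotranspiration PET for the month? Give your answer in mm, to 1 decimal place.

77.1 mm

10T/I = 10 × 18.1 / 68.3 = 2.6501
(10T/I)^a = 2.6501^1.572 = 4.6277
Uncorrected PET = 16 × 4.6277 = 74.043 mm
Correction = (N/12)(d/30) = (12.1/12)(31/30) = 1.0419
PET = 74.043 × 1.0419 = 77.145 mm/month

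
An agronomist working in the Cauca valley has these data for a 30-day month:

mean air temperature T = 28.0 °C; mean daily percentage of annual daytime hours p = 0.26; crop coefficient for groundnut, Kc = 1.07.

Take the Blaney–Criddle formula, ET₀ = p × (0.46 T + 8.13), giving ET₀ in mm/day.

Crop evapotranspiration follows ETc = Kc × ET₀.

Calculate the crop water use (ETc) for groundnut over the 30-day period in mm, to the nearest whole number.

175 mm

ET₀ = 0.26 × (0.46 × 28.0 + 8.13) = 0.26 × 21.010 = 5.4626 mm/d
ETc = Kc × ET₀ = 1.07 × 5.4626 = 5.8450 mm/d
Over 30 days: 5.8450 × 30 = 175.350 mm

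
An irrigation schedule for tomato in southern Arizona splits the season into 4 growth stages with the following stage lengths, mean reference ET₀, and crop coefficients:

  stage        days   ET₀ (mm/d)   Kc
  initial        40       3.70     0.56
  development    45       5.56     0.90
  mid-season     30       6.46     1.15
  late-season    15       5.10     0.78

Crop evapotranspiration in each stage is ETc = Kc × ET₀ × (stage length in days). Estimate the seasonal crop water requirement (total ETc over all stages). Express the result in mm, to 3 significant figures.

591 mm

initial: 0.56 × 3.70 × 40 = 82.88 mm
development: 0.90 × 5.56 × 45 = 225.18 mm
mid-season: 1.15 × 6.46 × 30 = 222.87 mm
late-season: 0.78 × 5.10 × 15 = 59.67 mm
Seasonal total = 590.60 mm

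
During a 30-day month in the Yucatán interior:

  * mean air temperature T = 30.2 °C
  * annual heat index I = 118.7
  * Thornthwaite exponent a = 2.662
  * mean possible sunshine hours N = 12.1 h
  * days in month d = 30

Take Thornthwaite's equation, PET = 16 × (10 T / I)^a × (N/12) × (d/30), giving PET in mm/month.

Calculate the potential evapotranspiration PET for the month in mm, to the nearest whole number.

10T/I = 10 × 30.2 / 118.7 = 2.5442
(10T/I)^a = 2.5442^2.662 = 12.0110
Uncorrected PET = 16 × 12.0110 = 192.176 mm
Correction = (N/12)(d/30) = (12.1/12)(30/30) = 1.0083
PET = 192.176 × 1.0083 = 193.771 mm/month

194 mm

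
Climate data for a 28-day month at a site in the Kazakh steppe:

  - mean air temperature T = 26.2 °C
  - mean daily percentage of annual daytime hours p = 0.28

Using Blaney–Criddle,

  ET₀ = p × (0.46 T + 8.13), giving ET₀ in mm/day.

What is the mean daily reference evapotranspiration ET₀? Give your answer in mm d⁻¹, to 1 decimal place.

5.7 mm d⁻¹

ET₀ = 0.28 × (0.46 × 26.2 + 8.13) = 0.28 × 20.182 = 5.6510 mm/d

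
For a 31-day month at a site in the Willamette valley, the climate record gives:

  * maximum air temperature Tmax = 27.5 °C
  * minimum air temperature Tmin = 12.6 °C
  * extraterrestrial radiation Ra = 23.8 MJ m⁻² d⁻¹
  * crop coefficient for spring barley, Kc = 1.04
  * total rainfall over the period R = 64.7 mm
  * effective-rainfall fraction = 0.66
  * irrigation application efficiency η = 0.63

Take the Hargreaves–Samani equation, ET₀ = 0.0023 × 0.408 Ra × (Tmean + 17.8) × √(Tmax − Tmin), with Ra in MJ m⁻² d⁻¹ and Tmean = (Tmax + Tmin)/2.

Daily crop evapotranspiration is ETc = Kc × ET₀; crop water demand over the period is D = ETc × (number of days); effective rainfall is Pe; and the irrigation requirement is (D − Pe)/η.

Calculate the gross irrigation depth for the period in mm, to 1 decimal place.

99.2 mm

Tmean = (27.5 + 12.6)/2 = 20.05 °C
0.408 Ra = 0.408 × 23.8 = 9.7104 mm/d equivalent
ET₀ = 0.0023 × 9.7104 × (20.05 + 17.8) × √14.9 = 0.0023 × 9.7104 × 37.85 × 3.8601 = 3.2631 mm/d
ETc = Kc × ET₀ = 1.04 × 3.2631 = 3.3936 mm/d
Crop demand D = ETc × 31 d = 3.3936 × 31 = 105.202 mm
Pe = 0.66 × 64.7 = 42.702 mm
D − Pe = 105.202 − 42.702 = 62.500 mm
Gross irrigation = 62.500 / 0.63 = 99.206 mm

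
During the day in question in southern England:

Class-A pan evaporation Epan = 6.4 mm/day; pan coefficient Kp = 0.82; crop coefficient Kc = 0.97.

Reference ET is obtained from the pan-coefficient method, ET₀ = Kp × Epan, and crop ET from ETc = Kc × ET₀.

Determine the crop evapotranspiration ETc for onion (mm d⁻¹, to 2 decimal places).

5.09 mm d⁻¹

ET₀ = 0.82 × 6.4 = 5.2480 mm/d
ETc = Kc × ET₀ = 0.97 × 5.2480 = 5.0906 mm/d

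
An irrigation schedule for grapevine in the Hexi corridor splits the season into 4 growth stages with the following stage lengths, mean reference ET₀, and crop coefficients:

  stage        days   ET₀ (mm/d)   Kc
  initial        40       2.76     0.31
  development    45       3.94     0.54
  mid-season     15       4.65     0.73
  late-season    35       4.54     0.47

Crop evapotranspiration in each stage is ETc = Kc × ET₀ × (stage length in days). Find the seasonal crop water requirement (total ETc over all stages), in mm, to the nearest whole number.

initial: 0.31 × 2.76 × 40 = 34.22 mm
development: 0.54 × 3.94 × 45 = 95.74 mm
mid-season: 0.73 × 4.65 × 15 = 50.92 mm
late-season: 0.47 × 4.54 × 35 = 74.68 mm
Seasonal total = 255.56 mm

256 mm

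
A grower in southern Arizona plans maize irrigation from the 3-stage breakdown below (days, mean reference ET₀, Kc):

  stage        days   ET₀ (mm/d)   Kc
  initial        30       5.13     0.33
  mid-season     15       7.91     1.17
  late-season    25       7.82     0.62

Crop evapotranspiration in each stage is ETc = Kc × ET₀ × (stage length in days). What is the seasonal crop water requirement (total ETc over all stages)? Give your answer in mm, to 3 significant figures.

initial: 0.33 × 5.13 × 30 = 50.79 mm
mid-season: 1.17 × 7.91 × 15 = 138.82 mm
late-season: 0.62 × 7.82 × 25 = 121.21 mm
Seasonal total = 310.82 mm

311 mm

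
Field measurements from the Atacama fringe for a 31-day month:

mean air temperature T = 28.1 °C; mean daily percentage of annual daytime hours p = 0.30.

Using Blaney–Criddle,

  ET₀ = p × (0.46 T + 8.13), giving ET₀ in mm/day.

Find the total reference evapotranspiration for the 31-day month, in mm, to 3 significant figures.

ET₀ = 0.30 × (0.46 × 28.1 + 8.13) = 0.30 × 21.056 = 6.3168 mm/d
Monthly total = 6.3168 × 31 = 195.821 mm

196 mm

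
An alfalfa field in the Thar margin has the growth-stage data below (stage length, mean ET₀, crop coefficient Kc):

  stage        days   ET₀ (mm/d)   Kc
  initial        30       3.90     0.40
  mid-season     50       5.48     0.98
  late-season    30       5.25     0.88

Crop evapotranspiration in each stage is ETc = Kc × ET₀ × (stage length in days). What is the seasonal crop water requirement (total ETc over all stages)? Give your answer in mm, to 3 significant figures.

454 mm

initial: 0.40 × 3.90 × 30 = 46.80 mm
mid-season: 0.98 × 5.48 × 50 = 268.52 mm
late-season: 0.88 × 5.25 × 30 = 138.60 mm
Seasonal total = 453.92 mm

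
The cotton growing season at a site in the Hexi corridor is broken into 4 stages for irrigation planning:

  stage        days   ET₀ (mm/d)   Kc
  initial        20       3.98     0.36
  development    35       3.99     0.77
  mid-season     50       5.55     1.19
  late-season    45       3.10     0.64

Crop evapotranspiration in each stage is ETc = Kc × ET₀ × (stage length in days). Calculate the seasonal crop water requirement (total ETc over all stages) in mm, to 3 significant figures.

556 mm

initial: 0.36 × 3.98 × 20 = 28.66 mm
development: 0.77 × 3.99 × 35 = 107.53 mm
mid-season: 1.19 × 5.55 × 50 = 330.23 mm
late-season: 0.64 × 3.10 × 45 = 89.28 mm
Seasonal total = 555.70 mm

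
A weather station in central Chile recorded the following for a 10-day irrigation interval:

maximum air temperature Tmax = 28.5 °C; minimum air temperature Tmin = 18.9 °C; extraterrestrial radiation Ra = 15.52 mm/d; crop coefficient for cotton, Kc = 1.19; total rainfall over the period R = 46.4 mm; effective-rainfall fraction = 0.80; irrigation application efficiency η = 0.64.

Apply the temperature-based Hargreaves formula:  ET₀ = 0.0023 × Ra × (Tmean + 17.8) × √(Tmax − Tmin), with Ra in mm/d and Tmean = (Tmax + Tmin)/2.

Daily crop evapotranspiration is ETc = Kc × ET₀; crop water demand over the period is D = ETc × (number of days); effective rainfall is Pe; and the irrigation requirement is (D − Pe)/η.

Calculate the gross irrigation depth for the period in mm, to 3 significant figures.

Tmean = (28.5 + 18.9)/2 = 23.70 °C
ET₀ = 0.0023 × 15.52 × (23.70 + 17.8) × √9.6 = 0.0023 × 15.52 × 41.50 × 3.0984 = 4.5899 mm/d
ETc = Kc × ET₀ = 1.19 × 4.5899 = 5.4620 mm/d
Crop demand D = ETc × 10 d = 5.4620 × 10 = 54.620 mm
Pe = 0.80 × 46.4 = 37.120 mm
D − Pe = 54.620 − 37.120 = 17.500 mm
Gross irrigation = 17.500 / 0.64 = 27.344 mm

27.3 mm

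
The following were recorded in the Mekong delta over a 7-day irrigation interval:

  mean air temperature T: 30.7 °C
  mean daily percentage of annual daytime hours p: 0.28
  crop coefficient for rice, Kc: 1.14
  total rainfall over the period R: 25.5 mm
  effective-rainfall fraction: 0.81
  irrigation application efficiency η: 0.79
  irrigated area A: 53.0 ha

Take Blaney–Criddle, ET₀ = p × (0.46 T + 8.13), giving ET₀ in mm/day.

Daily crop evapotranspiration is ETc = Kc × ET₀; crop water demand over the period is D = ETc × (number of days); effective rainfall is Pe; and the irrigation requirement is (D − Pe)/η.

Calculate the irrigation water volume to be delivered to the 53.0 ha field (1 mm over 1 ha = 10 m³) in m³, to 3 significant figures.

ET₀ = 0.28 × (0.46 × 30.7 + 8.13) = 0.28 × 22.252 = 6.2306 mm/d
ETc = Kc × ET₀ = 1.14 × 6.2306 = 7.1029 mm/d
Crop demand D = ETc × 7 d = 7.1029 × 7 = 49.720 mm
Pe = 0.81 × 25.5 = 20.655 mm
D − Pe = 49.720 − 20.655 = 29.065 mm
Gross irrigation = 29.065 / 0.79 = 36.791 mm
Volume = 36.791 mm × 53.0 ha × 10 = 19499.2 m³

19500 m³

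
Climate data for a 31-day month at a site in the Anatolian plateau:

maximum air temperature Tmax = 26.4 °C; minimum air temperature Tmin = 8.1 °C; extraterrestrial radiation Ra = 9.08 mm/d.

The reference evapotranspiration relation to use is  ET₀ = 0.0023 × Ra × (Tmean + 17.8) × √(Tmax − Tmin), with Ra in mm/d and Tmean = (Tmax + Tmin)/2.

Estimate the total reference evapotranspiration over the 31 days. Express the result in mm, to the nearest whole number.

Tmean = (26.4 + 8.1)/2 = 17.25 °C
ET₀ = 0.0023 × 9.08 × (17.25 + 17.8) × √18.3 = 0.0023 × 9.08 × 35.05 × 4.2778 = 3.1313 mm/d
Over 31 days: 3.1313 × 31 = 97.070 mm

97 mm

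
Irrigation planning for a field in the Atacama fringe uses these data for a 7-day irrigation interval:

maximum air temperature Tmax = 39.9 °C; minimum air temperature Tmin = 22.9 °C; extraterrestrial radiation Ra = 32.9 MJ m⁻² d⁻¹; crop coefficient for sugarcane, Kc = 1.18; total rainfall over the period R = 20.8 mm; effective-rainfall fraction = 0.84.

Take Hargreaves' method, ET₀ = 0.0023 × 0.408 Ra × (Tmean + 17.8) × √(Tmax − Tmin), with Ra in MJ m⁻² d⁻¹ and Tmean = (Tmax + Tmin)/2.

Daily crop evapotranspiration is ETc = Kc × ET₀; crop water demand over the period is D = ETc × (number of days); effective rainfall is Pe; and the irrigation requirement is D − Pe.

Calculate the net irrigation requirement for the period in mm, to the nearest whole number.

Tmean = (39.9 + 22.9)/2 = 31.40 °C
0.408 Ra = 0.408 × 32.9 = 13.4232 mm/d equivalent
ET₀ = 0.0023 × 13.4232 × (31.40 + 17.8) × √17.0 = 0.0023 × 13.4232 × 49.20 × 4.1231 = 6.2629 mm/d
ETc = Kc × ET₀ = 1.18 × 6.2629 = 7.3902 mm/d
Crop demand D = ETc × 7 d = 7.3902 × 7 = 51.731 mm
Pe = 0.84 × 20.8 = 17.472 mm
D − Pe = 51.731 − 17.472 = 34.259 mm

34 mm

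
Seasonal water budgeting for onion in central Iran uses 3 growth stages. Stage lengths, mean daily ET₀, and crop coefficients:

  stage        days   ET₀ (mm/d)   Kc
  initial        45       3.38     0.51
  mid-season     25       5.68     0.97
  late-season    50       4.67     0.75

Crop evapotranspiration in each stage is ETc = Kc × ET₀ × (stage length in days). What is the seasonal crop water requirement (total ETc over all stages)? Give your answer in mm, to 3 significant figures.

390 mm

initial: 0.51 × 3.38 × 45 = 77.57 mm
mid-season: 0.97 × 5.68 × 25 = 137.74 mm
late-season: 0.75 × 4.67 × 50 = 175.13 mm
Seasonal total = 390.44 mm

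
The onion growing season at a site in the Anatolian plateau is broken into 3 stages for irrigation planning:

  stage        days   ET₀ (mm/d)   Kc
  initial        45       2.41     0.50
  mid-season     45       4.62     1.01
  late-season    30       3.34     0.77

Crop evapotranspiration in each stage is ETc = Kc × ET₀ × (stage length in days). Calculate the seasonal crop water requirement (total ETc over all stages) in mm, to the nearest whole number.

341 mm

initial: 0.50 × 2.41 × 45 = 54.23 mm
mid-season: 1.01 × 4.62 × 45 = 209.98 mm
late-season: 0.77 × 3.34 × 30 = 77.15 mm
Seasonal total = 341.36 mm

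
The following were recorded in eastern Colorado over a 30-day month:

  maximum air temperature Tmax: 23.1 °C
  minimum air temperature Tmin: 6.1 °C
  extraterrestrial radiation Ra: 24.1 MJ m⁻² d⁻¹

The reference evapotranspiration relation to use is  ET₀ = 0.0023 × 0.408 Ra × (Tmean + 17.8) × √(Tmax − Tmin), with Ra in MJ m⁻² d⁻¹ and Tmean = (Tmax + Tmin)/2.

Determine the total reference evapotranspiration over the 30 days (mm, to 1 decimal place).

Tmean = (23.1 + 6.1)/2 = 14.60 °C
0.408 Ra = 0.408 × 24.1 = 9.8328 mm/d equivalent
ET₀ = 0.0023 × 9.8328 × (14.60 + 17.8) × √17.0 = 0.0023 × 9.8328 × 32.40 × 4.1231 = 3.0212 mm/d
Over 30 days: 3.0212 × 30 = 90.636 mm

90.6 mm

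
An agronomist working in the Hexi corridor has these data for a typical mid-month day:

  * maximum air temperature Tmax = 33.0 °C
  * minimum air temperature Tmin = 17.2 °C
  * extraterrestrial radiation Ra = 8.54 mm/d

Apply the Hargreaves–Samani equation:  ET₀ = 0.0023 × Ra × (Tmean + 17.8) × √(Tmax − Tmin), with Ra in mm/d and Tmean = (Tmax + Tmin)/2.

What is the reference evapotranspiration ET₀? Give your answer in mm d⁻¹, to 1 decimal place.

Tmean = (33.0 + 17.2)/2 = 25.10 °C
ET₀ = 0.0023 × 8.54 × (25.10 + 17.8) × √15.8 = 0.0023 × 8.54 × 42.90 × 3.9749 = 3.3494 mm/d

3.3 mm d⁻¹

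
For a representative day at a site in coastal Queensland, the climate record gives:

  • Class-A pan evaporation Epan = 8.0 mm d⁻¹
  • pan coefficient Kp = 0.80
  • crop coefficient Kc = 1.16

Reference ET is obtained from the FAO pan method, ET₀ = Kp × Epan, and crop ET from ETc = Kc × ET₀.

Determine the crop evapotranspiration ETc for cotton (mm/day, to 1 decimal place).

7.4 mm/day

ET₀ = 0.80 × 8.0 = 6.4000 mm/d
ETc = Kc × ET₀ = 1.16 × 6.4000 = 7.4240 mm/d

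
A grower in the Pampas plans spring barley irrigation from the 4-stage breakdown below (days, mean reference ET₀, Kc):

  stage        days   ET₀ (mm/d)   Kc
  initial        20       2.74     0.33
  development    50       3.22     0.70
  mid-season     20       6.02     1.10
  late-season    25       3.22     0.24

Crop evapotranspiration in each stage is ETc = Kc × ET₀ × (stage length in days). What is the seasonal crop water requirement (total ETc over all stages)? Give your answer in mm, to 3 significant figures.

283 mm

initial: 0.33 × 2.74 × 20 = 18.08 mm
development: 0.70 × 3.22 × 50 = 112.70 mm
mid-season: 1.10 × 6.02 × 20 = 132.44 mm
late-season: 0.24 × 3.22 × 25 = 19.32 mm
Seasonal total = 282.54 mm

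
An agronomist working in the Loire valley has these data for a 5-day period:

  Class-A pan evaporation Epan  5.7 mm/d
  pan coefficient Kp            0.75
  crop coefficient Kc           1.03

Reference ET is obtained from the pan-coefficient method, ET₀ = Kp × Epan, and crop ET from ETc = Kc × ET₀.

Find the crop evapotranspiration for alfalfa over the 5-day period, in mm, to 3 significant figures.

ET₀ = 0.75 × 5.7 = 4.2750 mm/d
ETc = Kc × ET₀ = 1.03 × 4.2750 = 4.4033 mm/d
Over 5 days: 4.4033 × 5 = 22.017 mm

22.0 mm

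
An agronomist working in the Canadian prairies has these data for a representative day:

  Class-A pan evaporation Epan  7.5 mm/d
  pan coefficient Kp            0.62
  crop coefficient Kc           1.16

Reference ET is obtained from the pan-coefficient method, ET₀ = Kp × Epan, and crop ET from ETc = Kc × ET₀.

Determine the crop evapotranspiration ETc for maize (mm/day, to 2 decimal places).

ET₀ = 0.62 × 7.5 = 4.6500 mm/d
ETc = Kc × ET₀ = 1.16 × 4.6500 = 5.3940 mm/d

5.39 mm/day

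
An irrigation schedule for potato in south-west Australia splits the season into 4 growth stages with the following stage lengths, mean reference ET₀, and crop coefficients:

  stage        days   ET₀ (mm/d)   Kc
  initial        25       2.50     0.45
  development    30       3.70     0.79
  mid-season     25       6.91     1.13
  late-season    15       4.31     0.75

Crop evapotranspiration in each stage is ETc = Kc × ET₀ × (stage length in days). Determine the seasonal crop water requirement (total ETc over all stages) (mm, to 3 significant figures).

360 mm

initial: 0.45 × 2.50 × 25 = 28.13 mm
development: 0.79 × 3.70 × 30 = 87.69 mm
mid-season: 1.13 × 6.91 × 25 = 195.21 mm
late-season: 0.75 × 4.31 × 15 = 48.49 mm
Seasonal total = 359.52 mm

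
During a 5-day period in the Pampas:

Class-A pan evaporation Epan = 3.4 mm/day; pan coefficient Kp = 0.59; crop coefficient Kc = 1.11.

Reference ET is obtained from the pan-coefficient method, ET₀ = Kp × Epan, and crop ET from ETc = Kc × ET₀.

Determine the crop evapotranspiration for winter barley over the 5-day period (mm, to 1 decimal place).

ET₀ = 0.59 × 3.4 = 2.0060 mm/d
ETc = Kc × ET₀ = 1.11 × 2.0060 = 2.2267 mm/d
Over 5 days: 2.2267 × 5 = 11.134 mm

11.1 mm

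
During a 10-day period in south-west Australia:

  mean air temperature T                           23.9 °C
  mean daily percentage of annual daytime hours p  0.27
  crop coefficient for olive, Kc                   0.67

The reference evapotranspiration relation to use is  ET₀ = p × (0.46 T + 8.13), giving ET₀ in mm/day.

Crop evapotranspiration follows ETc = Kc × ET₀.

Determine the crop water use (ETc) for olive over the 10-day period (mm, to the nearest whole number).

ET₀ = 0.27 × (0.46 × 23.9 + 8.13) = 0.27 × 19.124 = 5.1635 mm/d
ETc = Kc × ET₀ = 0.67 × 5.1635 = 3.4595 mm/d
Over 10 days: 3.4595 × 10 = 34.595 mm

35 mm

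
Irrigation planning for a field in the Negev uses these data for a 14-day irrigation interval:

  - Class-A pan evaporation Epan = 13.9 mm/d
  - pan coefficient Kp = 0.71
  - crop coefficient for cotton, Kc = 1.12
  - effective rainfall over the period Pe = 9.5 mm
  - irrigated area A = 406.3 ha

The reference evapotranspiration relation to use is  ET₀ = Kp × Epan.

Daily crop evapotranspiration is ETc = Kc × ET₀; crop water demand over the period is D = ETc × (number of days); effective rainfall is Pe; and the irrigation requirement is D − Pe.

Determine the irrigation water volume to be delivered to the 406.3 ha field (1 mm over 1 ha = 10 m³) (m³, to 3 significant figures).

ET₀ = 0.71 × 13.9 = 9.8690 mm/d
ETc = Kc × ET₀ = 1.12 × 9.8690 = 11.0533 mm/d
Crop demand D = ETc × 14 d = 11.0533 × 14 = 154.746 mm
D − Pe = 154.746 − 9.5 = 145.246 mm
Volume = 145.246 mm × 406.3 ha × 10 = 590134.5 m³

590000 m³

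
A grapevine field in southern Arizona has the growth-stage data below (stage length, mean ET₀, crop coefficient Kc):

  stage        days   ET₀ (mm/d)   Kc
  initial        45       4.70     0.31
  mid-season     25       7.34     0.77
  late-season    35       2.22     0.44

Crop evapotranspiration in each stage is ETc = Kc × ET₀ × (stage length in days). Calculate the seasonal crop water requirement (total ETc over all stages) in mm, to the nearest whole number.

241 mm

initial: 0.31 × 4.70 × 45 = 65.57 mm
mid-season: 0.77 × 7.34 × 25 = 141.30 mm
late-season: 0.44 × 2.22 × 35 = 34.19 mm
Seasonal total = 241.06 mm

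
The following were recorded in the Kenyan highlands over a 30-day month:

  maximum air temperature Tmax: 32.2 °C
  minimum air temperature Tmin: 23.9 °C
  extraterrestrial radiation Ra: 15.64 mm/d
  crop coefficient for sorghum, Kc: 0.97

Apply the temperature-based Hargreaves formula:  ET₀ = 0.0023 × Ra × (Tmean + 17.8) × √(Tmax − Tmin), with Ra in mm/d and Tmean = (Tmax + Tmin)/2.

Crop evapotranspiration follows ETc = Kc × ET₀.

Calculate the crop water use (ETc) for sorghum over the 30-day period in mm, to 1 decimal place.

138.3 mm

Tmean = (32.2 + 23.9)/2 = 28.05 °C
ET₀ = 0.0023 × 15.64 × (28.05 + 17.8) × √8.3 = 0.0023 × 15.64 × 45.85 × 2.8810 = 4.7517 mm/d
ETc = Kc × ET₀ = 0.97 × 4.7517 = 4.6091 mm/d
Over 30 days: 4.6091 × 30 = 138.273 mm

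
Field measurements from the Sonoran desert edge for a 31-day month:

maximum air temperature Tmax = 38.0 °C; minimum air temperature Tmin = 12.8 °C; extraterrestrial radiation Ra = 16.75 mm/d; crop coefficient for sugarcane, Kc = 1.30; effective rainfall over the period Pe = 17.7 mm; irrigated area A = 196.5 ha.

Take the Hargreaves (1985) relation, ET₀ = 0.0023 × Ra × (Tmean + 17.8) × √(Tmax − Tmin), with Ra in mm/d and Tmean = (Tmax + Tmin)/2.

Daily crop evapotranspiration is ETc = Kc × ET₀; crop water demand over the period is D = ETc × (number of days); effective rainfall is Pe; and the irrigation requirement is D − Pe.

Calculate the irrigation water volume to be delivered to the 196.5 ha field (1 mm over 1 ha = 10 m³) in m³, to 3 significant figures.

Tmean = (38.0 + 12.8)/2 = 25.40 °C
ET₀ = 0.0023 × 16.75 × (25.40 + 17.8) × √25.2 = 0.0023 × 16.75 × 43.20 × 5.0200 = 8.3547 mm/d
ETc = Kc × ET₀ = 1.30 × 8.3547 = 10.8611 mm/d
Crop demand D = ETc × 31 d = 10.8611 × 31 = 336.694 mm
D − Pe = 336.694 − 17.7 = 318.994 mm
Volume = 318.994 mm × 196.5 ha × 10 = 626823.2 m³

627000 m³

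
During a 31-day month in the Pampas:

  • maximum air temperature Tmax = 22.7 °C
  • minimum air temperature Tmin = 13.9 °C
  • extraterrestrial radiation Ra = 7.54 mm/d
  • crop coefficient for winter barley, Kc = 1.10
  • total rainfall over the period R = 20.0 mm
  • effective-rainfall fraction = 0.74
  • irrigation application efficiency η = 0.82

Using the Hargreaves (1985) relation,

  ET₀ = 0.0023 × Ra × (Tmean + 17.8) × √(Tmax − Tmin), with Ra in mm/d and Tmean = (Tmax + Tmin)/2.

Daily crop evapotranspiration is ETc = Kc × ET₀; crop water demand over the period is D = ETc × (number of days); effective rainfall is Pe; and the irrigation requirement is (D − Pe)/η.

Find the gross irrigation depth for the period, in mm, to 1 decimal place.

Tmean = (22.7 + 13.9)/2 = 18.30 °C
ET₀ = 0.0023 × 7.54 × (18.30 + 17.8) × √8.8 = 0.0023 × 7.54 × 36.10 × 2.9665 = 1.8572 mm/d
ETc = Kc × ET₀ = 1.10 × 1.8572 = 2.0429 mm/d
Crop demand D = ETc × 31 d = 2.0429 × 31 = 63.330 mm
Pe = 0.74 × 20.0 = 14.800 mm
D − Pe = 63.330 − 14.800 = 48.530 mm
Gross irrigation = 48.530 / 0.82 = 59.183 mm

59.2 mm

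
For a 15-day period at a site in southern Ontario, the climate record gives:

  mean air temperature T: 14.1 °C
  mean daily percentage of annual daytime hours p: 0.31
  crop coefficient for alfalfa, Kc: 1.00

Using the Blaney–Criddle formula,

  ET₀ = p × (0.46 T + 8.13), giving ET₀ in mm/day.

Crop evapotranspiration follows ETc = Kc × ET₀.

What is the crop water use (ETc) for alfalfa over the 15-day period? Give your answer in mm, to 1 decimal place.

68.0 mm

ET₀ = 0.31 × (0.46 × 14.1 + 8.13) = 0.31 × 14.616 = 4.5310 mm/d
ETc = Kc × ET₀ = 1.00 × 4.5310 = 4.5310 mm/d
Over 15 days: 4.5310 × 15 = 67.965 mm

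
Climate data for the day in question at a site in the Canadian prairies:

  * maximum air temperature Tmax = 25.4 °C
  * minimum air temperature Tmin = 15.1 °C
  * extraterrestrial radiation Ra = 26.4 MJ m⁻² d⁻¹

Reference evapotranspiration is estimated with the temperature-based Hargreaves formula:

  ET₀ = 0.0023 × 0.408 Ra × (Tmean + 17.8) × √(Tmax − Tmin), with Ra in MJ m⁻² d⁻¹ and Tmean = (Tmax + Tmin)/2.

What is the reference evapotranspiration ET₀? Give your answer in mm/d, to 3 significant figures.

Tmean = (25.4 + 15.1)/2 = 20.25 °C
0.408 Ra = 0.408 × 26.4 = 10.7712 mm/d equivalent
ET₀ = 0.0023 × 10.7712 × (20.25 + 17.8) × √10.3 = 0.0023 × 10.7712 × 38.05 × 3.2094 = 3.0253 mm/d

3.03 mm/d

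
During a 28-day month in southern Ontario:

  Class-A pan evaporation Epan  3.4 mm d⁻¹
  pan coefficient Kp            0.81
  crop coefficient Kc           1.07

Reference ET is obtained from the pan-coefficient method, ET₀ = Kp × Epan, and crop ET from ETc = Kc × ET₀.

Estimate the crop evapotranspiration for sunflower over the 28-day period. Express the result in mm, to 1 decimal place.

ET₀ = 0.81 × 3.4 = 2.7540 mm/d
ETc = Kc × ET₀ = 1.07 × 2.7540 = 2.9468 mm/d
Over 28 days: 2.9468 × 28 = 82.510 mm

82.5 mm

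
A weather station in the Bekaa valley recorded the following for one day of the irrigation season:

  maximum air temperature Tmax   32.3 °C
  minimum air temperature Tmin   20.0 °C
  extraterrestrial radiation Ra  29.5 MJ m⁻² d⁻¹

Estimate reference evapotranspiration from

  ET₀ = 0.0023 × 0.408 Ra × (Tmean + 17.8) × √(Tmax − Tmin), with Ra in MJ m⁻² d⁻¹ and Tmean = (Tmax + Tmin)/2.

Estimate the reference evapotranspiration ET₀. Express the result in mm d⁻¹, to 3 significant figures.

4.27 mm d⁻¹

Tmean = (32.3 + 20.0)/2 = 26.15 °C
0.408 Ra = 0.408 × 29.5 = 12.0360 mm/d equivalent
ET₀ = 0.0023 × 12.0360 × (26.15 + 17.8) × √12.3 = 0.0023 × 12.0360 × 43.95 × 3.5071 = 4.2669 mm/d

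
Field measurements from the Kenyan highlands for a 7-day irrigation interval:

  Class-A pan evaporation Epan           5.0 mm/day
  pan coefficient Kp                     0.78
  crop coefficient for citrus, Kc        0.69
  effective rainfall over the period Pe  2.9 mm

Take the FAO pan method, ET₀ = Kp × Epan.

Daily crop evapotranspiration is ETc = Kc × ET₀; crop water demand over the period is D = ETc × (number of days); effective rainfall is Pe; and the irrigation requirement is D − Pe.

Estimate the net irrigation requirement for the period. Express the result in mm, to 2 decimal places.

15.94 mm

ET₀ = 0.78 × 5.0 = 3.9000 mm/d
ETc = Kc × ET₀ = 0.69 × 3.9000 = 2.6910 mm/d
Crop demand D = ETc × 7 d = 2.6910 × 7 = 18.837 mm
D − Pe = 18.837 − 2.9 = 15.937 mm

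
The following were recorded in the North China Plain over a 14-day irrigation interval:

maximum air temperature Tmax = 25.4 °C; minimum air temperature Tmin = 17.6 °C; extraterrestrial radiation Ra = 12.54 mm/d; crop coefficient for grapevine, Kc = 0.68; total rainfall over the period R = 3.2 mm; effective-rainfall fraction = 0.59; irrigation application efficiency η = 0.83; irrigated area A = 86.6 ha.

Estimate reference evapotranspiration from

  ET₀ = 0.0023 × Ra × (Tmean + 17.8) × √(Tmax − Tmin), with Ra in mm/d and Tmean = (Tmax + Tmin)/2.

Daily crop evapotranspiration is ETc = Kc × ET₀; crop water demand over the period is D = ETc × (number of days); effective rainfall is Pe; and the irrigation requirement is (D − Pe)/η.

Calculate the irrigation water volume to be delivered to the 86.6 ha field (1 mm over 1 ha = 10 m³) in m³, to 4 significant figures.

29470 m³

Tmean = (25.4 + 17.6)/2 = 21.50 °C
ET₀ = 0.0023 × 12.54 × (21.50 + 17.8) × √7.8 = 0.0023 × 12.54 × 39.30 × 2.7928 = 3.1656 mm/d
ETc = Kc × ET₀ = 0.68 × 3.1656 = 2.1526 mm/d
Crop demand D = ETc × 14 d = 2.1526 × 14 = 30.136 mm
Pe = 0.59 × 3.2 = 1.888 mm
D − Pe = 30.136 − 1.888 = 28.248 mm
Gross irrigation = 28.248 / 0.83 = 34.034 mm
Volume = 34.034 mm × 86.6 ha × 10 = 29473.4 m³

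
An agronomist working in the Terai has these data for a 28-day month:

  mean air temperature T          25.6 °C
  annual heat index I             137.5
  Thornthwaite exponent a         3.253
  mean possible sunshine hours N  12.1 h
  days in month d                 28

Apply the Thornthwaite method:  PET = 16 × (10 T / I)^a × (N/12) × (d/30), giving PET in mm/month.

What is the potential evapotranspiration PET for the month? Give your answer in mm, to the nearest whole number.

10T/I = 10 × 25.6 / 137.5 = 1.8618
(10T/I)^a = 1.8618^3.253 = 7.5525
Uncorrected PET = 16 × 7.5525 = 120.840 mm
Correction = (N/12)(d/30) = (12.1/12)(28/30) = 0.9411
PET = 120.840 × 0.9411 = 113.723 mm/month

114 mm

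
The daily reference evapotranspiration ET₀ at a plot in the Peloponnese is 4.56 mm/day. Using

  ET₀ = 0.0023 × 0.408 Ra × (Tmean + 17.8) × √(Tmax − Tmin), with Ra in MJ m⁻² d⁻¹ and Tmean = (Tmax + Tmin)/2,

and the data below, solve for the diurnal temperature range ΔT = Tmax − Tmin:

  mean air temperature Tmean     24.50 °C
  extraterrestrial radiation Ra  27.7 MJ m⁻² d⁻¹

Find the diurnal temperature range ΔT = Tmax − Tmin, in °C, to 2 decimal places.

17.20 °C

√ΔT = ET₀ / [0.0023 × 0.408 × Ra × (Tmean+17.8)] = 4.56 / (0.0023 × 11.3016 × 42.30) = 4.1472
ΔT = 4.1472² = 17.199 °C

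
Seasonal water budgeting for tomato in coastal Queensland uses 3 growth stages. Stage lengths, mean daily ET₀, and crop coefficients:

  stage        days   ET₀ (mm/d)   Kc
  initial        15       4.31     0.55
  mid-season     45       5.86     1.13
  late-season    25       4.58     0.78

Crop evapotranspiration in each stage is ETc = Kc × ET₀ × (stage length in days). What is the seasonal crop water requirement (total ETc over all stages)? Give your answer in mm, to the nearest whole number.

423 mm

initial: 0.55 × 4.31 × 15 = 35.56 mm
mid-season: 1.13 × 5.86 × 45 = 297.98 mm
late-season: 0.78 × 4.58 × 25 = 89.31 mm
Seasonal total = 422.85 mm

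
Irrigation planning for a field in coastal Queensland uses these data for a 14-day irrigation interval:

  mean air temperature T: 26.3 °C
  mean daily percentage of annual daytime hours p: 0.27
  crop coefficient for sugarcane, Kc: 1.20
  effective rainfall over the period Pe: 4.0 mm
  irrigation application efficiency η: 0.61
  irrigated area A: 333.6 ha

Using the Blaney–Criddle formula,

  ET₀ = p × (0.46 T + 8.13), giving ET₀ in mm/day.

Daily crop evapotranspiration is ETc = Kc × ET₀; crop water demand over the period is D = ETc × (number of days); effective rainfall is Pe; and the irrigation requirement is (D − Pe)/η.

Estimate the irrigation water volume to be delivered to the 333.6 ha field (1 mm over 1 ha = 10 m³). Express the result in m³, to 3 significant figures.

ET₀ = 0.27 × (0.46 × 26.3 + 8.13) = 0.27 × 20.228 = 5.4616 mm/d
ETc = Kc × ET₀ = 1.20 × 5.4616 = 6.5539 mm/d
Crop demand D = ETc × 14 d = 6.5539 × 14 = 91.755 mm
D − Pe = 91.755 − 4.0 = 87.755 mm
Gross irrigation = 87.755 / 0.61 = 143.861 mm
Volume = 143.861 mm × 333.6 ha × 10 = 479920.3 m³

480000 m³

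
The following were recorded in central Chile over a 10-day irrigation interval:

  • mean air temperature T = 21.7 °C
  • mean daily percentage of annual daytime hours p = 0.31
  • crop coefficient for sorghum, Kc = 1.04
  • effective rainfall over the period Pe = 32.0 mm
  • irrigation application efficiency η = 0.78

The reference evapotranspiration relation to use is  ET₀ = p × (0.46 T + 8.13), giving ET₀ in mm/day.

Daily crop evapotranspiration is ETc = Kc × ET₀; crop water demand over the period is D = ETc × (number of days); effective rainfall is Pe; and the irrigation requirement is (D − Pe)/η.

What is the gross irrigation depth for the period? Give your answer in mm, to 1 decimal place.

33.8 mm

ET₀ = 0.31 × (0.46 × 21.7 + 8.13) = 0.31 × 18.112 = 5.6147 mm/d
ETc = Kc × ET₀ = 1.04 × 5.6147 = 5.8393 mm/d
Crop demand D = ETc × 10 d = 5.8393 × 10 = 58.393 mm
D − Pe = 58.393 − 32.0 = 26.393 mm
Gross irrigation = 26.393 / 0.78 = 33.837 mm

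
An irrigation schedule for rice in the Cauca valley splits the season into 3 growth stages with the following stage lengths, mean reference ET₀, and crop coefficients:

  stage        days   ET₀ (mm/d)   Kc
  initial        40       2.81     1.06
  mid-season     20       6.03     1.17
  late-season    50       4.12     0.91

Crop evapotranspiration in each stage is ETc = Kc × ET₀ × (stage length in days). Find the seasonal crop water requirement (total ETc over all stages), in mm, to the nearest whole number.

448 mm

initial: 1.06 × 2.81 × 40 = 119.14 mm
mid-season: 1.17 × 6.03 × 20 = 141.10 mm
late-season: 0.91 × 4.12 × 50 = 187.46 mm
Seasonal total = 447.70 mm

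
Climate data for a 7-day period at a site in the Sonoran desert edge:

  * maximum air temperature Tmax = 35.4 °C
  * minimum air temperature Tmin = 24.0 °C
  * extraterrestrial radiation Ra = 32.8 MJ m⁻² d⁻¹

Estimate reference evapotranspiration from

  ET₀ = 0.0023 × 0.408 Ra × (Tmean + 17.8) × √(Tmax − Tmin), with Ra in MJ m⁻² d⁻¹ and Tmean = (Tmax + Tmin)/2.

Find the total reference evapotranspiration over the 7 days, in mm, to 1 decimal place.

34.6 mm

Tmean = (35.4 + 24.0)/2 = 29.70 °C
0.408 Ra = 0.408 × 32.8 = 13.3824 mm/d equivalent
ET₀ = 0.0023 × 13.3824 × (29.70 + 17.8) × √11.4 = 0.0023 × 13.3824 × 47.50 × 3.3764 = 4.9364 mm/d
Over 7 days: 4.9364 × 7 = 34.555 mm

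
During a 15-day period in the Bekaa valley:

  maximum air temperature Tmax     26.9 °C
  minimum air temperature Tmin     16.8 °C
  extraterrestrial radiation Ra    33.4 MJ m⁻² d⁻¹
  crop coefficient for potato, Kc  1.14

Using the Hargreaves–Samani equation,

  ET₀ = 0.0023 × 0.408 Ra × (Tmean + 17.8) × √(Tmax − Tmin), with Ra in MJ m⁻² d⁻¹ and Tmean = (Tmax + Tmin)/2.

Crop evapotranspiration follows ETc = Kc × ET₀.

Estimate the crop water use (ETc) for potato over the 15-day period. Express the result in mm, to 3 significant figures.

67.5 mm

Tmean = (26.9 + 16.8)/2 = 21.85 °C
0.408 Ra = 0.408 × 33.4 = 13.6272 mm/d equivalent
ET₀ = 0.0023 × 13.6272 × (21.85 + 17.8) × √10.1 = 0.0023 × 13.6272 × 39.65 × 3.1780 = 3.9494 mm/d
ETc = Kc × ET₀ = 1.14 × 3.9494 = 4.5023 mm/d
Over 15 days: 4.5023 × 15 = 67.535 mm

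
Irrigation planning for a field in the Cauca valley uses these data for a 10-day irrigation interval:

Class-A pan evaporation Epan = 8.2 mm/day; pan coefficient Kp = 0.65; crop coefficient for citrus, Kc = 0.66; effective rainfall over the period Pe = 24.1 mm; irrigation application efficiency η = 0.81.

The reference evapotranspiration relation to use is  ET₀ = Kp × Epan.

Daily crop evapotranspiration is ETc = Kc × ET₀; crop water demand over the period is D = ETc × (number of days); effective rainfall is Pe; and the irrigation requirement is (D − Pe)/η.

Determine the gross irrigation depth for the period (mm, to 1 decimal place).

ET₀ = 0.65 × 8.2 = 5.3300 mm/d
ETc = Kc × ET₀ = 0.66 × 5.3300 = 3.5178 mm/d
Crop demand D = ETc × 10 d = 3.5178 × 10 = 35.178 mm
D − Pe = 35.178 − 24.1 = 11.078 mm
Gross irrigation = 11.078 / 0.81 = 13.677 mm

13.7 mm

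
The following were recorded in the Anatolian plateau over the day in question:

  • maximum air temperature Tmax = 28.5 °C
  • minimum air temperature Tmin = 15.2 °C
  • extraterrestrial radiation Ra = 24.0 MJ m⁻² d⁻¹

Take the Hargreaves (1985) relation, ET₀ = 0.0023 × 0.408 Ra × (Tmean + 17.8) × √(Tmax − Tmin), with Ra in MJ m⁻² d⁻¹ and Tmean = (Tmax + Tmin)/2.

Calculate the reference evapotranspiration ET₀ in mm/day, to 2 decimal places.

Tmean = (28.5 + 15.2)/2 = 21.85 °C
0.408 Ra = 0.408 × 24.0 = 9.7920 mm/d equivalent
ET₀ = 0.0023 × 9.7920 × (21.85 + 17.8) × √13.3 = 0.0023 × 9.7920 × 39.65 × 3.6469 = 3.2566 mm/d

3.26 mm/day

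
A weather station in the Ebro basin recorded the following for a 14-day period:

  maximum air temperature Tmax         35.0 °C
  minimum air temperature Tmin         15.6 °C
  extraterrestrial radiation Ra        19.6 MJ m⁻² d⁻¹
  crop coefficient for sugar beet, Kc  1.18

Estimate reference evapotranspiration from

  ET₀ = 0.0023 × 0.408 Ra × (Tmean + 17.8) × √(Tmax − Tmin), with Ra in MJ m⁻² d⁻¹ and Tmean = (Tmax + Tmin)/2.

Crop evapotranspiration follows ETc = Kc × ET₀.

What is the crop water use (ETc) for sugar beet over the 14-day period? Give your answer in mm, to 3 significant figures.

57.7 mm

Tmean = (35.0 + 15.6)/2 = 25.30 °C
0.408 Ra = 0.408 × 19.6 = 7.9968 mm/d equivalent
ET₀ = 0.0023 × 7.9968 × (25.30 + 17.8) × √19.4 = 0.0023 × 7.9968 × 43.10 × 4.4045 = 3.4915 mm/d
ETc = Kc × ET₀ = 1.18 × 3.4915 = 4.1200 mm/d
Over 14 days: 4.1200 × 14 = 57.680 mm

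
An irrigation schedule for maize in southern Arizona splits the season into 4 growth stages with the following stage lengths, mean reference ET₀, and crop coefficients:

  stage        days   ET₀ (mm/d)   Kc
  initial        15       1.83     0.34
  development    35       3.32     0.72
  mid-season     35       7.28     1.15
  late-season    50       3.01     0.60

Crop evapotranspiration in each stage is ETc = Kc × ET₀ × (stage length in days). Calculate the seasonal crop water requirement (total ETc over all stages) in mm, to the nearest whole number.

initial: 0.34 × 1.83 × 15 = 9.33 mm
development: 0.72 × 3.32 × 35 = 83.66 mm
mid-season: 1.15 × 7.28 × 35 = 293.02 mm
late-season: 0.60 × 3.01 × 50 = 90.30 mm
Seasonal total = 476.31 mm

476 mm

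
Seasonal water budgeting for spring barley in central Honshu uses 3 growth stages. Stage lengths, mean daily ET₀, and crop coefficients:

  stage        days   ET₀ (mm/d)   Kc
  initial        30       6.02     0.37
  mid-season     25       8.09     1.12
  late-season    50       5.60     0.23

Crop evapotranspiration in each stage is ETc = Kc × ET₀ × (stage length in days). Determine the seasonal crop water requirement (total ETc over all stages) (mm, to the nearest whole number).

initial: 0.37 × 6.02 × 30 = 66.82 mm
mid-season: 1.12 × 8.09 × 25 = 226.52 mm
late-season: 0.23 × 5.60 × 50 = 64.40 mm
Seasonal total = 357.74 mm

358 mm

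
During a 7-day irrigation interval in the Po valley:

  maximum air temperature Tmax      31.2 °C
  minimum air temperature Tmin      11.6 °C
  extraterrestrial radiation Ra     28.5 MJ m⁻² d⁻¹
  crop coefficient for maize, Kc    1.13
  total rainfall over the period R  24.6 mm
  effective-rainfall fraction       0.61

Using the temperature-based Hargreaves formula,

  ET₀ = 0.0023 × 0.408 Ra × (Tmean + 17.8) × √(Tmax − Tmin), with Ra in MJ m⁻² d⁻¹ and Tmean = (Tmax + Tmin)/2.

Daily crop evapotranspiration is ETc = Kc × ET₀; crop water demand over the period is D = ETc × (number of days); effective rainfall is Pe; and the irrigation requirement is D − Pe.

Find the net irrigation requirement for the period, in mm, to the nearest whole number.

Tmean = (31.2 + 11.6)/2 = 21.40 °C
0.408 Ra = 0.408 × 28.5 = 11.6280 mm/d equivalent
ET₀ = 0.0023 × 11.6280 × (21.40 + 17.8) × √19.6 = 0.0023 × 11.6280 × 39.20 × 4.4272 = 4.6414 mm/d
ETc = Kc × ET₀ = 1.13 × 4.6414 = 5.2448 mm/d
Crop demand D = ETc × 7 d = 5.2448 × 7 = 36.714 mm
Pe = 0.61 × 24.6 = 15.006 mm
D − Pe = 36.714 − 15.006 = 21.708 mm

22 mm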